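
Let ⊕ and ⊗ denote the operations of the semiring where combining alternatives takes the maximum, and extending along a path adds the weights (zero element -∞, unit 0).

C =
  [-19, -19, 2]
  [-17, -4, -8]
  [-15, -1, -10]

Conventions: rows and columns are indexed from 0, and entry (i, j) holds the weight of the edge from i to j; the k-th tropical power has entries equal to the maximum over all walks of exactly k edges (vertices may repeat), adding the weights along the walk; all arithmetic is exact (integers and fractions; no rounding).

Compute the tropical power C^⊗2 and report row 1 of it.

C^⊗2:
  [-13, 1, -8]
  [-21, -8, -12]
  [-18, -5, -9]
Answer: row 1 of C^⊗2 = [-21, -8, -12]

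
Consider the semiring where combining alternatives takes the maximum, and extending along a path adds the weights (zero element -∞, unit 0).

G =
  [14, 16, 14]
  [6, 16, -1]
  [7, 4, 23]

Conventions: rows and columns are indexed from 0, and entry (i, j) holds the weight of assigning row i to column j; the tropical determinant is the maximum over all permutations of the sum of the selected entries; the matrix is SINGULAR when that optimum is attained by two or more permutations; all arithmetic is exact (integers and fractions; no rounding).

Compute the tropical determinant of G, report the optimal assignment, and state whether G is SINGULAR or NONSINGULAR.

σ = (0, 1, 2): 14 + 16 + 23 = 53
σ = (0, 2, 1): 14 + (-1) + 4 = 17
σ = (1, 0, 2): 16 + 6 + 23 = 45
σ = (1, 2, 0): 16 + (-1) + 7 = 22
σ = (2, 0, 1): 14 + 6 + 4 = 24
σ = (2, 1, 0): 14 + 16 + 7 = 37
Optimal value attained by: σ = (0, 1, 2).
Answer: det⊕(G) = 53; verdict: NONSINGULAR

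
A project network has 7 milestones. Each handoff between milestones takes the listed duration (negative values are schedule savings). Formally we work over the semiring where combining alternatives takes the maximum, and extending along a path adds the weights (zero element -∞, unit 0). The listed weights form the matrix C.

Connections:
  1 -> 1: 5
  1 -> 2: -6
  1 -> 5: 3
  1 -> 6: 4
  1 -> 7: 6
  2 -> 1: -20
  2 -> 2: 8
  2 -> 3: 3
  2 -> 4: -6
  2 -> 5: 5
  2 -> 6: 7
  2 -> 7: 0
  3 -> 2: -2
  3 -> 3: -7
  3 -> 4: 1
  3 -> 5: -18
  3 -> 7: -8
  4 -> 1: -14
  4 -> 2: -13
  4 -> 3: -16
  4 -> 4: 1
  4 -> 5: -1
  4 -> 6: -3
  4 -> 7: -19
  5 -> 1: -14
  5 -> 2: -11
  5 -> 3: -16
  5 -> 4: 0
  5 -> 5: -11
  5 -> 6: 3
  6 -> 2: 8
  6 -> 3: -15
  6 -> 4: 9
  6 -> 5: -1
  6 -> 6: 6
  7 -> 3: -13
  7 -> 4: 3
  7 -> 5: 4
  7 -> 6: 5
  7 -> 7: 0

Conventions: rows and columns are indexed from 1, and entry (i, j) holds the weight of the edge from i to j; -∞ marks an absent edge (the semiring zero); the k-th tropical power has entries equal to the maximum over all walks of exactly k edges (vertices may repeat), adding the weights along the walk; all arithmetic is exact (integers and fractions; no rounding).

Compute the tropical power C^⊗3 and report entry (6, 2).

C^⊗2:
  [10, 12, -3, 13, 10, 11, 11]
  [-9, 16, 11, 16, 13, 15, 8]
  [-13, 6, 1, 2, 3, 5, -2]
  [-9, 5, -10, 6, 0, 3, -8]
  [-9, 11, -8, 12, 2, 9, -8]
  [-5, 16, 11, 15, 13, 15, 8]
  [-10, 13, -10, 14, 4, 11, 0]
C^⊗3:
  [15, 20, 15, 20, 17, 19, 16]
  [2, 24, 19, 24, 21, 23, 16]
  [-8, 14, 9, 14, 11, 13, 6]
  [-4, 13, 8, 12, 10, 12, 5]
  [-2, 19, 14, 18, 16, 18, 11]
  [1, 24, 19, 24, 21, 23, 16]
  [0, 21, 16, 20, 18, 20, 13]
Key observation: the optimum is the walk 6->2->2->2, with weight 8 + 8 + 8 = 24.
Optimal value attained by: walk 6->2->2->2.
Answer: (C^⊗3)[6][2] = 24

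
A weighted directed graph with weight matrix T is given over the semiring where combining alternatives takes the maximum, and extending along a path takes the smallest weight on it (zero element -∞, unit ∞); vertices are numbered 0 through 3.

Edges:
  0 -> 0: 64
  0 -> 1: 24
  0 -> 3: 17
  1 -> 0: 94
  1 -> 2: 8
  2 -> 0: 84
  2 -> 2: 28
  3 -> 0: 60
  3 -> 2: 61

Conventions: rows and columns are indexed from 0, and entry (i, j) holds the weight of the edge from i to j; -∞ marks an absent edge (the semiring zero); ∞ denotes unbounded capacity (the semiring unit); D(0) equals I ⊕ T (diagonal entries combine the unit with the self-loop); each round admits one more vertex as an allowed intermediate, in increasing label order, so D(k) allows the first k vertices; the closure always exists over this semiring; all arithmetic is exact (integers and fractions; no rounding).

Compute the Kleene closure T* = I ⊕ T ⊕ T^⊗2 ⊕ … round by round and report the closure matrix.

D(0):
  [∞, 24, -∞, 17]
  [94, ∞, 8, -∞]
  [84, -∞, ∞, -∞]
  [60, -∞, 61, ∞]
D(1):
  [∞, 24, -∞, 17]
  [94, ∞, 8, 17]
  [84, 24, ∞, 17]
  [60, 24, 61, ∞]
D(2):
  [∞, 24, 8, 17]
  [94, ∞, 8, 17]
  [84, 24, ∞, 17]
  [60, 24, 61, ∞]
D(3):
  [∞, 24, 8, 17]
  [94, ∞, 8, 17]
  [84, 24, ∞, 17]
  [61, 24, 61, ∞]
D(4):
  [∞, 24, 17, 17]
  [94, ∞, 17, 17]
  [84, 24, ∞, 17]
  [61, 24, 61, ∞]
Answer: T* = [[∞, 24, 17, 17], [94, ∞, 17, 17], [84, 24, ∞, 17], [61, 24, 61, ∞]]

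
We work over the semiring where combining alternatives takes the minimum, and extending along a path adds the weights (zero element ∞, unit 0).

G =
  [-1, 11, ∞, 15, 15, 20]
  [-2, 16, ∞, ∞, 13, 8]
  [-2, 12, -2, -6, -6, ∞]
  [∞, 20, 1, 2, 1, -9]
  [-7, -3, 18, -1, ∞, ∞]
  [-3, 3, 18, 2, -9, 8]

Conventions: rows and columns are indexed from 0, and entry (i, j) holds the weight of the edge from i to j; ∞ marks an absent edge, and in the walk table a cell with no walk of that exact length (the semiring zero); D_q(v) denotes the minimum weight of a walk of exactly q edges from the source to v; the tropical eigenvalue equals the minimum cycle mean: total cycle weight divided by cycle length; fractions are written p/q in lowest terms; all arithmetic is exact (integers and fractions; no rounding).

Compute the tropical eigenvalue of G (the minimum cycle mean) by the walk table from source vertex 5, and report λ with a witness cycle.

q=0: [∞, ∞, ∞, ∞, ∞, 0]
q=1: [-3, 3, 18, 2, -9, 8]
q=2: [-16, -12, 3, -10, -1, -7]
q=3: [-17, -5, -9, -8, -16, -19]
q=4: [-23, -19, -11, -17, -28, -17]
q=5: [-35, -31, -16, -29, -26, -26]
q=6: [-36, -29, -28, -27, -35, -38]
Optimal cycle mean attained by: cycle 3->5->4->3, total (-9) + (-9) + (-1), length 3.
Answer: λ = -19/3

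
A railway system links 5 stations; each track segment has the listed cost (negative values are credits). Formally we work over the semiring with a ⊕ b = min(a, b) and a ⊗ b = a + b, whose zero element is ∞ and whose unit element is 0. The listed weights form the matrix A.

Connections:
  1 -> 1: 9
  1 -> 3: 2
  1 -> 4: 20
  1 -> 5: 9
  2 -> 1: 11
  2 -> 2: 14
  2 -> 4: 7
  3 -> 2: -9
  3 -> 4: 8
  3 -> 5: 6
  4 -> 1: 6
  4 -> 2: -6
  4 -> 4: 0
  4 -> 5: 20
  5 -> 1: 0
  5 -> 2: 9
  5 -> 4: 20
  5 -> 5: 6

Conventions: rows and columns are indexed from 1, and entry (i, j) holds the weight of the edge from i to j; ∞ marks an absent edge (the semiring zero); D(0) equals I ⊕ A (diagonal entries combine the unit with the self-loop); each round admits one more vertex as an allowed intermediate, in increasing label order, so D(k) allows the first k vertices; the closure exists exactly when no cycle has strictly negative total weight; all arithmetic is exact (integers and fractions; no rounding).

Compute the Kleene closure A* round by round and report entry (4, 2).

D(0):
  [0, ∞, 2, 20, 9]
  [11, 0, ∞, 7, ∞]
  [∞, -9, 0, 8, 6]
  [6, -6, ∞, 0, 20]
  [0, 9, ∞, 20, 0]
D(1):
  [0, ∞, 2, 20, 9]
  [11, 0, 13, 7, 20]
  [∞, -9, 0, 8, 6]
  [6, -6, 8, 0, 15]
  [0, 9, 2, 20, 0]
D(2):
  [0, ∞, 2, 20, 9]
  [11, 0, 13, 7, 20]
  [2, -9, 0, -2, 6]
  [5, -6, 7, 0, 14]
  [0, 9, 2, 16, 0]
D(3):
  [0, -7, 2, 0, 8]
  [11, 0, 13, 7, 19]
  [2, -9, 0, -2, 6]
  [5, -6, 7, 0, 13]
  [0, -7, 2, 0, 0]
D(4):
  [0, -7, 2, 0, 8]
  [11, 0, 13, 7, 19]
  [2, -9, 0, -2, 6]
  [5, -6, 7, 0, 13]
  [0, -7, 2, 0, 0]
D(5):
  [0, -7, 2, 0, 8]
  [11, 0, 13, 7, 19]
  [2, -9, 0, -2, 6]
  [5, -6, 7, 0, 13]
  [0, -7, 2, 0, 0]
Answer: A*[4][2] = -6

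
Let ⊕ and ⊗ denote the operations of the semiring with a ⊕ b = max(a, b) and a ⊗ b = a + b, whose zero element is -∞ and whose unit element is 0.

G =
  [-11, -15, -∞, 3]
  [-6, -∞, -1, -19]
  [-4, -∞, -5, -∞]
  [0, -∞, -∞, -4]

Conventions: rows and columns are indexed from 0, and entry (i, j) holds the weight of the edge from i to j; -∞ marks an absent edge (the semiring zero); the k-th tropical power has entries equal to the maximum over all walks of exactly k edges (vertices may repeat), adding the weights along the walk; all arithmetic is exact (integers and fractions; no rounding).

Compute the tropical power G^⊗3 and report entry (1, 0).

G^⊗2:
  [3, -26, -16, -1]
  [-5, -21, -6, -3]
  [-9, -19, -10, -1]
  [-4, -15, -∞, 3]
G^⊗3:
  [-1, -12, -21, 6]
  [-3, -20, -11, -2]
  [-1, -24, -15, -5]
  [3, -19, -16, -1]
Key observation: the optimum is the walk 1->0->3->0, with weight (-6) + 3 + 0 = -3.
Optimal value attained by: walk 1->0->3->0.
Answer: (G^⊗3)[1][0] = -3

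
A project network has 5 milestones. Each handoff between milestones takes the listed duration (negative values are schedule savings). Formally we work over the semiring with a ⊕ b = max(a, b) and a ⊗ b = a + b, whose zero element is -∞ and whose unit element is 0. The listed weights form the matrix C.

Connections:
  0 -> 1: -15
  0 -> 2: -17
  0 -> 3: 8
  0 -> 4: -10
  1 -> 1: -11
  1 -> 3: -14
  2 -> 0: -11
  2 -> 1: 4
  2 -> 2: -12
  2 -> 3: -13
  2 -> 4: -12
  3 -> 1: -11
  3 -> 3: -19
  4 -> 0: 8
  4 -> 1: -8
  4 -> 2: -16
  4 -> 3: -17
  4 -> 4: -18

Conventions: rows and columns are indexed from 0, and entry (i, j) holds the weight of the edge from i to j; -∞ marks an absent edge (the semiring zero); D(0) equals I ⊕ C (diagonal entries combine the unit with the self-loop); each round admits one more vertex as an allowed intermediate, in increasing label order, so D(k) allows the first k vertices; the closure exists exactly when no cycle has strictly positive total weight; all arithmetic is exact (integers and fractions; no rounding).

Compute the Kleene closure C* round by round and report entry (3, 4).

D(0):
  [0, -15, -17, 8, -10]
  [-∞, 0, -∞, -14, -∞]
  [-11, 4, 0, -13, -12]
  [-∞, -11, -∞, 0, -∞]
  [8, -8, -16, -17, 0]
D(1):
  [0, -15, -17, 8, -10]
  [-∞, 0, -∞, -14, -∞]
  [-11, 4, 0, -3, -12]
  [-∞, -11, -∞, 0, -∞]
  [8, -7, -9, 16, 0]
D(2):
  [0, -15, -17, 8, -10]
  [-∞, 0, -∞, -14, -∞]
  [-11, 4, 0, -3, -12]
  [-∞, -11, -∞, 0, -∞]
  [8, -7, -9, 16, 0]
D(3):
  [0, -13, -17, 8, -10]
  [-∞, 0, -∞, -14, -∞]
  [-11, 4, 0, -3, -12]
  [-∞, -11, -∞, 0, -∞]
  [8, -5, -9, 16, 0]
D(4):
  [0, -3, -17, 8, -10]
  [-∞, 0, -∞, -14, -∞]
  [-11, 4, 0, -3, -12]
  [-∞, -11, -∞, 0, -∞]
  [8, 5, -9, 16, 0]
D(5):
  [0, -3, -17, 8, -10]
  [-∞, 0, -∞, -14, -∞]
  [-4, 4, 0, 4, -12]
  [-∞, -11, -∞, 0, -∞]
  [8, 5, -9, 16, 0]
Answer: C*[3][4] = -∞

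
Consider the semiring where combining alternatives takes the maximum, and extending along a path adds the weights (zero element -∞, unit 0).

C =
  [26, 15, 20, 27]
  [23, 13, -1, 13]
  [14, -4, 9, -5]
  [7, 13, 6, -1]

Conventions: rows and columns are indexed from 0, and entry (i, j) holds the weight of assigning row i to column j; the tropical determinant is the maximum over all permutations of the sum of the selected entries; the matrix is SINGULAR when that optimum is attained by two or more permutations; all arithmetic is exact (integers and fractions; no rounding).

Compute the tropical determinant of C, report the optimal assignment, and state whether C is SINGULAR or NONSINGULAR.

σ = (0, 1, 2, 3): 26 + 13 + 9 + (-1) = 47
σ = (0, 1, 3, 2): 26 + 13 + (-5) + 6 = 40
σ = (0, 2, 1, 3): 26 + (-1) + (-4) + (-1) = 20
σ = (0, 2, 3, 1): 26 + (-1) + (-5) + 13 = 33
σ = (0, 3, 1, 2): 26 + 13 + (-4) + 6 = 41
σ = (0, 3, 2, 1): 26 + 13 + 9 + 13 = 61
σ = (1, 0, 2, 3): 15 + 23 + 9 + (-1) = 46
σ = (1, 0, 3, 2): 15 + 23 + (-5) + 6 = 39
σ = (1, 2, 0, 3): 15 + (-1) + 14 + (-1) = 27
σ = (1, 2, 3, 0): 15 + (-1) + (-5) + 7 = 16
σ = (1, 3, 0, 2): 15 + 13 + 14 + 6 = 48
σ = (1, 3, 2, 0): 15 + 13 + 9 + 7 = 44
σ = (2, 0, 1, 3): 20 + 23 + (-4) + (-1) = 38
σ = (2, 0, 3, 1): 20 + 23 + (-5) + 13 = 51
σ = (2, 1, 0, 3): 20 + 13 + 14 + (-1) = 46
σ = (2, 1, 3, 0): 20 + 13 + (-5) + 7 = 35
σ = (2, 3, 0, 1): 20 + 13 + 14 + 13 = 60
σ = (2, 3, 1, 0): 20 + 13 + (-4) + 7 = 36
σ = (3, 0, 1, 2): 27 + 23 + (-4) + 6 = 52
σ = (3, 0, 2, 1): 27 + 23 + 9 + 13 = 72
σ = (3, 1, 0, 2): 27 + 13 + 14 + 6 = 60
σ = (3, 1, 2, 0): 27 + 13 + 9 + 7 = 56
σ = (3, 2, 0, 1): 27 + (-1) + 14 + 13 = 53
σ = (3, 2, 1, 0): 27 + (-1) + (-4) + 7 = 29
Optimal value attained by: σ = (3, 0, 2, 1).
Answer: det⊕(C) = 72; verdict: NONSINGULAR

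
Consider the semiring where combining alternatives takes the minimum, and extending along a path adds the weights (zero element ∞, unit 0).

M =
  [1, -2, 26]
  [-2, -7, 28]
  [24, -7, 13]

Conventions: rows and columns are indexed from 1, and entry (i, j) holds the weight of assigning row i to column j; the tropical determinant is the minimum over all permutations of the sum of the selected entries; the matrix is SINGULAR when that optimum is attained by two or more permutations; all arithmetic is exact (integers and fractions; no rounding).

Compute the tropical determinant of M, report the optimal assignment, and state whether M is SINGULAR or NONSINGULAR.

σ = (1, 2, 3): 1 + (-7) + 13 = 7
σ = (1, 3, 2): 1 + 28 + (-7) = 22
σ = (2, 1, 3): (-2) + (-2) + 13 = 9
σ = (2, 3, 1): (-2) + 28 + 24 = 50
σ = (3, 1, 2): 26 + (-2) + (-7) = 17
σ = (3, 2, 1): 26 + (-7) + 24 = 43
Optimal value attained by: σ = (1, 2, 3).
Answer: det⊕(M) = 7; verdict: NONSINGULAR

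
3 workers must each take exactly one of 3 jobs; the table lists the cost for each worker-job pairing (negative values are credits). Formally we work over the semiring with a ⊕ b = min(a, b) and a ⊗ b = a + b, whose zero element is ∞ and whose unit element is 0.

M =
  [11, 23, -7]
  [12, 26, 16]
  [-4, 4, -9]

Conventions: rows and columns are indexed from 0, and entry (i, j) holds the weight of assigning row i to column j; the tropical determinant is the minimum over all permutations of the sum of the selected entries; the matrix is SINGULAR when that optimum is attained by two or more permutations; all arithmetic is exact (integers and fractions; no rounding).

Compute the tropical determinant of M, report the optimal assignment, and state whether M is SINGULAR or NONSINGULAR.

σ = (0, 1, 2): 11 + 26 + (-9) = 28
σ = (0, 2, 1): 11 + 16 + 4 = 31
σ = (1, 0, 2): 23 + 12 + (-9) = 26
σ = (1, 2, 0): 23 + 16 + (-4) = 35
σ = (2, 0, 1): (-7) + 12 + 4 = 9
σ = (2, 1, 0): (-7) + 26 + (-4) = 15
Optimal value attained by: σ = (2, 0, 1).
Answer: det⊕(M) = 9; verdict: NONSINGULAR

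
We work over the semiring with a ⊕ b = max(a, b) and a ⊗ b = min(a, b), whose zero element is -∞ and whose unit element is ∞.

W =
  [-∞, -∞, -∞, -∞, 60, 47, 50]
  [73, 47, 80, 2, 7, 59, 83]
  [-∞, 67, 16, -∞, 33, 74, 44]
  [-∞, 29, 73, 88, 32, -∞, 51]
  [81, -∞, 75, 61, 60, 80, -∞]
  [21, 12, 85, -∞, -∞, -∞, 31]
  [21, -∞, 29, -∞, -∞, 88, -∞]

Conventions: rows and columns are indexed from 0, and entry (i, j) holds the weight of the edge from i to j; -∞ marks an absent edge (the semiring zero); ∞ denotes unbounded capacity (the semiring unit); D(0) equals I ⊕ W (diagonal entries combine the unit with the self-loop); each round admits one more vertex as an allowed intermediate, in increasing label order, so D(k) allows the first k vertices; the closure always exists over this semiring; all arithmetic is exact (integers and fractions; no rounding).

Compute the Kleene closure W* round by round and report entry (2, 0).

D(0):
  [∞, -∞, -∞, -∞, 60, 47, 50]
  [73, ∞, 80, 2, 7, 59, 83]
  [-∞, 67, ∞, -∞, 33, 74, 44]
  [-∞, 29, 73, ∞, 32, -∞, 51]
  [81, -∞, 75, 61, ∞, 80, -∞]
  [21, 12, 85, -∞, -∞, ∞, 31]
  [21, -∞, 29, -∞, -∞, 88, ∞]
D(1):
  [∞, -∞, -∞, -∞, 60, 47, 50]
  [73, ∞, 80, 2, 60, 59, 83]
  [-∞, 67, ∞, -∞, 33, 74, 44]
  [-∞, 29, 73, ∞, 32, -∞, 51]
  [81, -∞, 75, 61, ∞, 80, 50]
  [21, 12, 85, -∞, 21, ∞, 31]
  [21, -∞, 29, -∞, 21, 88, ∞]
D(2):
  [∞, -∞, -∞, -∞, 60, 47, 50]
  [73, ∞, 80, 2, 60, 59, 83]
  [67, 67, ∞, 2, 60, 74, 67]
  [29, 29, 73, ∞, 32, 29, 51]
  [81, -∞, 75, 61, ∞, 80, 50]
  [21, 12, 85, 2, 21, ∞, 31]
  [21, -∞, 29, -∞, 21, 88, ∞]
D(3):
  [∞, -∞, -∞, -∞, 60, 47, 50]
  [73, ∞, 80, 2, 60, 74, 83]
  [67, 67, ∞, 2, 60, 74, 67]
  [67, 67, 73, ∞, 60, 73, 67]
  [81, 67, 75, 61, ∞, 80, 67]
  [67, 67, 85, 2, 60, ∞, 67]
  [29, 29, 29, 2, 29, 88, ∞]
D(4):
  [∞, -∞, -∞, -∞, 60, 47, 50]
  [73, ∞, 80, 2, 60, 74, 83]
  [67, 67, ∞, 2, 60, 74, 67]
  [67, 67, 73, ∞, 60, 73, 67]
  [81, 67, 75, 61, ∞, 80, 67]
  [67, 67, 85, 2, 60, ∞, 67]
  [29, 29, 29, 2, 29, 88, ∞]
D(5):
  [∞, 60, 60, 60, 60, 60, 60]
  [73, ∞, 80, 60, 60, 74, 83]
  [67, 67, ∞, 60, 60, 74, 67]
  [67, 67, 73, ∞, 60, 73, 67]
  [81, 67, 75, 61, ∞, 80, 67]
  [67, 67, 85, 60, 60, ∞, 67]
  [29, 29, 29, 29, 29, 88, ∞]
D(6):
  [∞, 60, 60, 60, 60, 60, 60]
  [73, ∞, 80, 60, 60, 74, 83]
  [67, 67, ∞, 60, 60, 74, 67]
  [67, 67, 73, ∞, 60, 73, 67]
  [81, 67, 80, 61, ∞, 80, 67]
  [67, 67, 85, 60, 60, ∞, 67]
  [67, 67, 85, 60, 60, 88, ∞]
D(7):
  [∞, 60, 60, 60, 60, 60, 60]
  [73, ∞, 83, 60, 60, 83, 83]
  [67, 67, ∞, 60, 60, 74, 67]
  [67, 67, 73, ∞, 60, 73, 67]
  [81, 67, 80, 61, ∞, 80, 67]
  [67, 67, 85, 60, 60, ∞, 67]
  [67, 67, 85, 60, 60, 88, ∞]
Answer: W*[2][0] = 67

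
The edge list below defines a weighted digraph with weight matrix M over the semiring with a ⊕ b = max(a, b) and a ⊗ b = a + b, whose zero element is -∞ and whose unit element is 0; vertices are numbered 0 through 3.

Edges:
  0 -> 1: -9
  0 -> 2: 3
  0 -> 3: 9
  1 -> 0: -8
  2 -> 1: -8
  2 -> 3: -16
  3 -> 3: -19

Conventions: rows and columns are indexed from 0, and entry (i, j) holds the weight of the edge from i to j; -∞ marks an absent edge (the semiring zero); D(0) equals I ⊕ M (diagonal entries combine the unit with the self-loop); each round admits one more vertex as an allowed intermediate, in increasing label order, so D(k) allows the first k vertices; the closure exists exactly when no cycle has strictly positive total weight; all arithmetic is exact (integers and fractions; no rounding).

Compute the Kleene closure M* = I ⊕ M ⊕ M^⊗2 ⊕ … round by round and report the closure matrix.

D(0):
  [0, -9, 3, 9]
  [-8, 0, -∞, -∞]
  [-∞, -8, 0, -16]
  [-∞, -∞, -∞, 0]
D(1):
  [0, -9, 3, 9]
  [-8, 0, -5, 1]
  [-∞, -8, 0, -16]
  [-∞, -∞, -∞, 0]
D(2):
  [0, -9, 3, 9]
  [-8, 0, -5, 1]
  [-16, -8, 0, -7]
  [-∞, -∞, -∞, 0]
D(3):
  [0, -5, 3, 9]
  [-8, 0, -5, 1]
  [-16, -8, 0, -7]
  [-∞, -∞, -∞, 0]
D(4):
  [0, -5, 3, 9]
  [-8, 0, -5, 1]
  [-16, -8, 0, -7]
  [-∞, -∞, -∞, 0]
Answer: M* = [[0, -5, 3, 9], [-8, 0, -5, 1], [-16, -8, 0, -7], [-∞, -∞, -∞, 0]]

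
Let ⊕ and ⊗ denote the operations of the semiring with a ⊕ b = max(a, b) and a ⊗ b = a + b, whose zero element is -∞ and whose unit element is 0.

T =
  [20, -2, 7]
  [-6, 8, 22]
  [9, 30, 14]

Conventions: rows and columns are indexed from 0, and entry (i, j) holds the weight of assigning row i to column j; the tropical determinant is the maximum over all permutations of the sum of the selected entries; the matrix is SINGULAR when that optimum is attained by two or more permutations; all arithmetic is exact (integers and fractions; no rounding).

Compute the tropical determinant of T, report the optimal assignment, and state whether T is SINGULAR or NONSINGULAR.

σ = (0, 1, 2): 20 + 8 + 14 = 42
σ = (0, 2, 1): 20 + 22 + 30 = 72
σ = (1, 0, 2): (-2) + (-6) + 14 = 6
σ = (1, 2, 0): (-2) + 22 + 9 = 29
σ = (2, 0, 1): 7 + (-6) + 30 = 31
σ = (2, 1, 0): 7 + 8 + 9 = 24
Optimal value attained by: σ = (0, 2, 1).
Answer: det⊕(T) = 72; verdict: NONSINGULAR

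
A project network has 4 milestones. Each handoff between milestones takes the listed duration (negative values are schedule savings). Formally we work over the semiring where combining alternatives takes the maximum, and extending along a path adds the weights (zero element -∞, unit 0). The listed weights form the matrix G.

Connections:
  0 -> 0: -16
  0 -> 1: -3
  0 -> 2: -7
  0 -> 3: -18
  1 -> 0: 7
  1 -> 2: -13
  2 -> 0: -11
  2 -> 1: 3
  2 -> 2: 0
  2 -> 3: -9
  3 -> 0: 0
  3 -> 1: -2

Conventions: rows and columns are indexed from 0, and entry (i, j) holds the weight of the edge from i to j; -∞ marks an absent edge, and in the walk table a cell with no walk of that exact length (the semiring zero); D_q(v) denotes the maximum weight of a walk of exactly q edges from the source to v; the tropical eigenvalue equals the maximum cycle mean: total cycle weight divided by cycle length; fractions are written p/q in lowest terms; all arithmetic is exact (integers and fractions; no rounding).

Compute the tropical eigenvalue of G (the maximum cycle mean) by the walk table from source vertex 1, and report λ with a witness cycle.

q=0: [-∞, 0, -∞, -∞]
q=1: [7, -∞, -13, -∞]
q=2: [-9, 4, 0, -11]
q=3: [11, 3, 0, -9]
q=4: [10, 8, 4, -7]
Optimal cycle mean attained by: cycle 0->1->0, total (-3) + 7, length 2.
Answer: λ = 2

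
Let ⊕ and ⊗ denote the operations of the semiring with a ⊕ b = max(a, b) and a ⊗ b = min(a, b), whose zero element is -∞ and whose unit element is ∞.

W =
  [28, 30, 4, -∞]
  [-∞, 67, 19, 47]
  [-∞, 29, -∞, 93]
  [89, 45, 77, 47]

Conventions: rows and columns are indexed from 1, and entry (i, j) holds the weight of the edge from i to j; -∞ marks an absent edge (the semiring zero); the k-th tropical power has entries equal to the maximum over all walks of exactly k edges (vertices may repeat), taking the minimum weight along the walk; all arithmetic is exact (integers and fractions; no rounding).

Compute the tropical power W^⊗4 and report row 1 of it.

W^⊗2:
  [28, 30, 19, 30]
  [47, 67, 47, 47]
  [89, 45, 77, 47]
  [47, 45, 47, 77]
W^⊗3:
  [30, 30, 30, 30]
  [47, 67, 47, 47]
  [47, 45, 47, 77]
  [77, 45, 77, 47]
W^⊗4:
  [30, 30, 30, 30]
  [47, 67, 47, 47]
  [77, 45, 77, 47]
  [47, 45, 47, 77]
Answer: row 1 of W^⊗4 = [30, 30, 30, 30]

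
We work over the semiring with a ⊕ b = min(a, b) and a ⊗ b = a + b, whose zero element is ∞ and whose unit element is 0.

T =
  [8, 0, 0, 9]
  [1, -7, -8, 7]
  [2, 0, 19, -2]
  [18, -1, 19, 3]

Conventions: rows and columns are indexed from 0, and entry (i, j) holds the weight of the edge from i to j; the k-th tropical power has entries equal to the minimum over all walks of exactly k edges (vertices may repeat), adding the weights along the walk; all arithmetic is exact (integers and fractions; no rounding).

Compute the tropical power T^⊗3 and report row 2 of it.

T^⊗2:
  [1, -7, -8, -2]
  [-6, -14, -15, -10]
  [1, -7, -8, 1]
  [0, -8, -9, 6]
T^⊗3:
  [-6, -14, -15, -10]
  [-13, -21, -22, -17]
  [-6, -14, -15, -10]
  [-7, -15, -16, -11]
Answer: row 2 of T^⊗3 = [-6, -14, -15, -10]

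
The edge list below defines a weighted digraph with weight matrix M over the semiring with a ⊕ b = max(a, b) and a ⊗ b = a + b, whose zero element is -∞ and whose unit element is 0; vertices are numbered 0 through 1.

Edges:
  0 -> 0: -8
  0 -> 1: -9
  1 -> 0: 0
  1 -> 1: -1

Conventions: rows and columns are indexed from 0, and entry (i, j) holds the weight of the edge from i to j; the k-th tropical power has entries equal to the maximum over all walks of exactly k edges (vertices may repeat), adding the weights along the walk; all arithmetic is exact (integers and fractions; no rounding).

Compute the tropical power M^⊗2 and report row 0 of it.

M^⊗2:
  [-9, -10]
  [-1, -2]
Answer: row 0 of M^⊗2 = [-9, -10]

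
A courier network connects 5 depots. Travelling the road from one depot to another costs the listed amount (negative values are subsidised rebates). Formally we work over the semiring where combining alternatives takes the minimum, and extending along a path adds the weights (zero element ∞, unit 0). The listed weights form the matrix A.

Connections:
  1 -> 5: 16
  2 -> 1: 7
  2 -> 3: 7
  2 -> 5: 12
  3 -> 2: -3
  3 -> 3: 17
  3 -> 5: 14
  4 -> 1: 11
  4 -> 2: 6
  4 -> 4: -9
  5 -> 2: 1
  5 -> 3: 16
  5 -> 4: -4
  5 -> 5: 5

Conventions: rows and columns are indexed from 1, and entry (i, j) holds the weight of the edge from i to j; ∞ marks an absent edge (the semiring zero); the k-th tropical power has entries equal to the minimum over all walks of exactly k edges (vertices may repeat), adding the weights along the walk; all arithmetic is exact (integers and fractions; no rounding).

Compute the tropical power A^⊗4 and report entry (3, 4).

A^⊗2:
  [∞, 17, 32, 12, 21]
  [∞, 4, 24, 8, 17]
  [4, 14, 4, 10, 9]
  [2, -3, 13, -18, 18]
  [7, 2, 8, -13, 10]
A^⊗3:
  [23, 18, 24, 3, 26]
  [11, 14, 11, -1, 16]
  [21, 1, 21, 1, 14]
  [-7, -12, 4, -27, 9]
  [-2, -7, 9, -22, 14]
A^⊗4:
  [14, 9, 25, -6, 30]
  [10, 5, 21, -10, 21]
  [8, 7, 8, -8, 13]
  [-16, -21, -5, -36, 0]
  [-11, -16, 0, -31, 5]
Key observation: the optimum is the walk 3->5->4->4->4, with weight 14 + (-4) + (-9) + (-9) = -8.
Optimal value attained by: walk 3->5->4->4->4.
Answer: (A^⊗4)[3][4] = -8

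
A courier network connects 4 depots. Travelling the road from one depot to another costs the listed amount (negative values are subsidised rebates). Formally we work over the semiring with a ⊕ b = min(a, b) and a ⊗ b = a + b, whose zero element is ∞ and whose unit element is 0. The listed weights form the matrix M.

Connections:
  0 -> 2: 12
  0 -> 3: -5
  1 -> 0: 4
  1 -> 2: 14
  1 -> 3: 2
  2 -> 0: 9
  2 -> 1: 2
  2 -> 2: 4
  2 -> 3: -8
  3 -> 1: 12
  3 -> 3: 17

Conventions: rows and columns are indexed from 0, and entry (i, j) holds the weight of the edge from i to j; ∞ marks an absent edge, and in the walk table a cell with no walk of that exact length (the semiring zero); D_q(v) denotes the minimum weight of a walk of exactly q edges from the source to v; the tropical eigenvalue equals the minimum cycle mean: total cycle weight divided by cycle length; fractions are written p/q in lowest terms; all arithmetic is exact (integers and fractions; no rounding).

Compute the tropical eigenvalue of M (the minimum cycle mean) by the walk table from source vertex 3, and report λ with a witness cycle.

q=0: [∞, ∞, ∞, 0]
q=1: [∞, 12, ∞, 17]
q=2: [16, 29, 26, 14]
q=3: [33, 26, 28, 11]
q=4: [30, 23, 32, 20]
Optimal cycle mean attained by: cycle 0->3->1->0, total (-5) + 12 + 4, length 3.
Answer: λ = 11/3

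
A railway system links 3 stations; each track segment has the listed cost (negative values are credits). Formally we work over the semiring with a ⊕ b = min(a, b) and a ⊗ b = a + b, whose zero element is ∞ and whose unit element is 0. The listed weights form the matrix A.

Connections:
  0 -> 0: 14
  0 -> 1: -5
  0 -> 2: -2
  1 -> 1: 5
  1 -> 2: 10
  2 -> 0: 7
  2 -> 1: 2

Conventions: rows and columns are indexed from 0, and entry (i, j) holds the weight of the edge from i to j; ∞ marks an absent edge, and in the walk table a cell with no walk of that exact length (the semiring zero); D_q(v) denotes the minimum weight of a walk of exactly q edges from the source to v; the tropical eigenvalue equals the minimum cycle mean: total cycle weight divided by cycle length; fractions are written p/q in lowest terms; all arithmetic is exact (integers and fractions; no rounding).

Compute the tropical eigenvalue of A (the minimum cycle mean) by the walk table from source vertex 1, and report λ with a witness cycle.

q=0: [∞, 0, ∞]
q=1: [∞, 5, 10]
q=2: [17, 10, 15]
q=3: [22, 12, 15]
Optimal cycle mean attained by: cycle 0->2->0, total (-2) + 7, length 2.
Answer: λ = 5/2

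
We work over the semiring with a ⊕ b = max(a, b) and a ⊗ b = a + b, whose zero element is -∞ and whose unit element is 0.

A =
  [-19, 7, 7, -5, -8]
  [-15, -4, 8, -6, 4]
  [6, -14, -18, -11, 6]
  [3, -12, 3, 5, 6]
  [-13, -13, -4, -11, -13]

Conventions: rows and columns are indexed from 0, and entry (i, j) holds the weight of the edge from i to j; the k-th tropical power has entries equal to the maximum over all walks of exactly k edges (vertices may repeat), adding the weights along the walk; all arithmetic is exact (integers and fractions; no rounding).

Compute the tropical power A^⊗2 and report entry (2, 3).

A^⊗2:
  [13, 3, 15, 1, 13]
  [14, -6, 4, -1, 14]
  [-7, 13, 13, 1, -2]
  [9, 10, 10, 10, 11]
  [2, -6, -5, -6, 2]
Key observation: the optimum is the walk 2->0->3, with weight 6 + (-5) = 1.
Optimal value attained by: walk 2->0->3.
Answer: (A^⊗2)[2][3] = 1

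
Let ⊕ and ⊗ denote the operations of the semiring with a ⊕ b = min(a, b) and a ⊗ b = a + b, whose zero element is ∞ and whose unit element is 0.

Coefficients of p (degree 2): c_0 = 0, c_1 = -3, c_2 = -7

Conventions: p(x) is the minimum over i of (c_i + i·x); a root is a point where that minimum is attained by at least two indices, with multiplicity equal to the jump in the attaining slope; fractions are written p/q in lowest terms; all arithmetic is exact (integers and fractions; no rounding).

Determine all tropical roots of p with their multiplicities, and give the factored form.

hull edge (i=0, c=0) to (i=2, c=-7): slope -7/2, span 2
Factored form: p(x) = -7 ⊗ (x ⊕ 7/2) ⊗ (x ⊕ 7/2)
Answer: roots = 7/2 (mult 2)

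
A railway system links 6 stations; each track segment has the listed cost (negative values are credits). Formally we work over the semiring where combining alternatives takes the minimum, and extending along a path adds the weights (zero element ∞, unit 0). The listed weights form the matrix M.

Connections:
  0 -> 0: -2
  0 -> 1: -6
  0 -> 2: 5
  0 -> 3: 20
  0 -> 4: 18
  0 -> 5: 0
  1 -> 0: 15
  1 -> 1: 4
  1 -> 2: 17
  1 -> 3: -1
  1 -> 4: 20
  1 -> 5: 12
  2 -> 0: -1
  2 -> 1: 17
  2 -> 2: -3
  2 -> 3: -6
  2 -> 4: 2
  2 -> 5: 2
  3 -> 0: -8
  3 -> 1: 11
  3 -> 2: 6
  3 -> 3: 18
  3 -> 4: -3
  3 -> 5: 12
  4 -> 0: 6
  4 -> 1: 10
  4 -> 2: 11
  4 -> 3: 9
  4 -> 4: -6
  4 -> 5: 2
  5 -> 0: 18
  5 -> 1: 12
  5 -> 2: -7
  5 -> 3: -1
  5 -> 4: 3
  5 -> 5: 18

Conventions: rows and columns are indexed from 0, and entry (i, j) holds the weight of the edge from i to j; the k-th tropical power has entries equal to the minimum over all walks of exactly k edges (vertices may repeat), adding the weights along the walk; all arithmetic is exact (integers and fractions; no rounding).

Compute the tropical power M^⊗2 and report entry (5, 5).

M^⊗2:
  [-4, -8, -7, -7, 3, -2]
  [-9, 8, 5, 3, -4, 11]
  [-14, -7, -6, -9, -9, -1]
  [-10, -14, -3, 0, -9, -8]
  [0, 0, -5, 1, -12, -4]
  [-9, 10, -10, -13, -5, -5]
Key observation: the optimum is the walk 5->2->5, with weight (-7) + 2 = -5.
Optimal value attained by: walk 5->2->5.
Answer: (M^⊗2)[5][5] = -5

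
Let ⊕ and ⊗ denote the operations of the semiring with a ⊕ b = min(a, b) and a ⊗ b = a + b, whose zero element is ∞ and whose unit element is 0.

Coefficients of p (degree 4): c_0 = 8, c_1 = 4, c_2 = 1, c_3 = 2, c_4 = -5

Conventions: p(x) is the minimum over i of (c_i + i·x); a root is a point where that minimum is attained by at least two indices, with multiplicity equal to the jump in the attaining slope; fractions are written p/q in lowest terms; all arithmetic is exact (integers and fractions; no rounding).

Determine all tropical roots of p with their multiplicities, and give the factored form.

hull edge (i=0, c=8) to (i=1, c=4): slope -4, span 1
hull edge (i=1, c=4) to (i=4, c=-5): slope -3, span 3
Factored form: p(x) = -5 ⊗ (x ⊕ 3) ⊗ (x ⊕ 3) ⊗ (x ⊕ 3) ⊗ (x ⊕ 4)
Answer: roots = 3 (mult 3), 4 (mult 1)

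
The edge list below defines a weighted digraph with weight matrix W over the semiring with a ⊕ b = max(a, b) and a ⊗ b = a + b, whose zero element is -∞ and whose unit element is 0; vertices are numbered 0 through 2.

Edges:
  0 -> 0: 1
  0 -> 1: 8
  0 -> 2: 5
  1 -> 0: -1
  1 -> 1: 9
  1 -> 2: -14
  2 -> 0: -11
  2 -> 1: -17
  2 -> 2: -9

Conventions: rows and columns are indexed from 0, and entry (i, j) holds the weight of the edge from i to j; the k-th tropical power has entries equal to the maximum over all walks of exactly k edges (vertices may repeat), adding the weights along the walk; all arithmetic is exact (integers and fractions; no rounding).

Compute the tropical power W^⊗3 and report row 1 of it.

W^⊗2:
  [7, 17, 6]
  [8, 18, 4]
  [-10, -3, -6]
W^⊗3:
  [16, 26, 12]
  [17, 27, 13]
  [-4, 6, -5]
Answer: row 1 of W^⊗3 = [17, 27, 13]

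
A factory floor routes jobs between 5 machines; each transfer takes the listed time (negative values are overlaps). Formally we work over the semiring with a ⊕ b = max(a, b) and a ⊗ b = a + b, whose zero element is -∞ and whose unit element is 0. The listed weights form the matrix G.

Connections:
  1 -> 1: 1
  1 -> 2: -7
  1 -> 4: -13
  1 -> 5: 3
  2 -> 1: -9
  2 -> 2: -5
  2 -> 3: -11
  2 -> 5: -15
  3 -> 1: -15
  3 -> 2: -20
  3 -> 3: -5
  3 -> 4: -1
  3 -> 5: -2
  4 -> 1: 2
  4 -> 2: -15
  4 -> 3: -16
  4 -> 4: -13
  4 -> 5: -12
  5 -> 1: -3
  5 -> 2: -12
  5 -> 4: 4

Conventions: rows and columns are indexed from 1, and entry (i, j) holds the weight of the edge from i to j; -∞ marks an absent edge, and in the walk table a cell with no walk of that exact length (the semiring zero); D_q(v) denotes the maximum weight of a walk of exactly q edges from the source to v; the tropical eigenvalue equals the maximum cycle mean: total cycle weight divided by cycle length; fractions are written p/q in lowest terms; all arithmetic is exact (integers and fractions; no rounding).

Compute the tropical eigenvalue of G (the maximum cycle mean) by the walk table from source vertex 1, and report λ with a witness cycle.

q=0: [0, -∞, -∞, -∞, -∞]
q=1: [1, -7, -∞, -13, 3]
q=2: [2, -6, -18, 7, 4]
q=3: [9, -5, -9, 8, 5]
q=4: [10, 2, -8, 9, 12]
q=5: [11, 3, -7, 16, 13]
Optimal cycle mean attained by: cycle 1->5->4->1, total 3 + 4 + 2, length 3.
Answer: λ = 3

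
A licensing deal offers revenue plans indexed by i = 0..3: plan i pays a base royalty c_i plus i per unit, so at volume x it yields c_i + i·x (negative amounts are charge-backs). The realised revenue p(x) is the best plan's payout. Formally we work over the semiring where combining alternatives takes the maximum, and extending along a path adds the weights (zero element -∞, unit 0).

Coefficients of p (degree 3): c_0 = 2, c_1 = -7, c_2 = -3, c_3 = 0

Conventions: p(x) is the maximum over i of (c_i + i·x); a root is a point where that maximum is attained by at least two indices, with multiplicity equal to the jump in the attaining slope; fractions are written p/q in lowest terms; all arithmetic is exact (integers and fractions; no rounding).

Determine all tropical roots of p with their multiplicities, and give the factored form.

hull edge (i=0, c=2) to (i=3, c=0): slope -2/3, span 3
Factored form: p(x) = 0 ⊗ (x ⊕ 2/3) ⊗ (x ⊕ 2/3) ⊗ (x ⊕ 2/3)
Answer: roots = 2/3 (mult 3)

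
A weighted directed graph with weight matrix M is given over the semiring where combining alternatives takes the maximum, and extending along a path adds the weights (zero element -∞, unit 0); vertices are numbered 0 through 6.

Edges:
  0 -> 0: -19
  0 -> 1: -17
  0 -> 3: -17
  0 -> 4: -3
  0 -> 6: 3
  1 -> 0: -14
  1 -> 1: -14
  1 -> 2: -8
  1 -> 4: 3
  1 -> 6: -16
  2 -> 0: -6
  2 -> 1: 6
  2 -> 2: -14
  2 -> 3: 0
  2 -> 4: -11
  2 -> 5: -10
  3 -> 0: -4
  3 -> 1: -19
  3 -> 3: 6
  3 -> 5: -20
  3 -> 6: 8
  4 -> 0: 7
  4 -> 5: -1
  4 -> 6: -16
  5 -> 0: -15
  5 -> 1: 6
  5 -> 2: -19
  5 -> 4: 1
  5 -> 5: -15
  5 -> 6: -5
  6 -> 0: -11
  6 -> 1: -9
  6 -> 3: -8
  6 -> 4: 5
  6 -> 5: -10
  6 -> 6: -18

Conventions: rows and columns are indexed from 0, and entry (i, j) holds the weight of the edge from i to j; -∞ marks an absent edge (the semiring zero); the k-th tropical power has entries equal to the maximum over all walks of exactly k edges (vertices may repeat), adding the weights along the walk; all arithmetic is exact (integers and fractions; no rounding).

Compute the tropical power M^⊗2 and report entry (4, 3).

M^⊗2:
  [4, -6, -25, -5, 8, -4, -9]
  [10, -2, -22, -8, -11, 2, -11]
  [-4, -4, -2, 6, 9, -12, 8]
  [2, -1, -27, 12, 13, -2, 14]
  [-12, 5, -20, -10, 4, -16, 10]
  [8, -8, -2, -13, 9, 0, -10]
  [12, -4, -17, -2, -6, 4, 0]
Key observation: the optimum is the walk 4->0->3, with weight 7 + (-17) = -10.
Optimal value attained by: walk 4->0->3.
Answer: (M^⊗2)[4][3] = -10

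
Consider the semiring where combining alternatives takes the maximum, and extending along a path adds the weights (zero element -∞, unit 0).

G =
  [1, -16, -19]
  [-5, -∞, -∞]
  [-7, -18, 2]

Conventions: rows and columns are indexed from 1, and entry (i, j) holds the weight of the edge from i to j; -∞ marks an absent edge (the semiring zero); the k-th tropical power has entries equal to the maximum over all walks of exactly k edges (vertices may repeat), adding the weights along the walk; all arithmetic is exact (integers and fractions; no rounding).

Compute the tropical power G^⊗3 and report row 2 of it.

G^⊗2:
  [2, -15, -17]
  [-4, -21, -24]
  [-5, -16, 4]
G^⊗3:
  [3, -14, -15]
  [-3, -20, -22]
  [-3, -14, 6]
Answer: row 2 of G^⊗3 = [-3, -20, -22]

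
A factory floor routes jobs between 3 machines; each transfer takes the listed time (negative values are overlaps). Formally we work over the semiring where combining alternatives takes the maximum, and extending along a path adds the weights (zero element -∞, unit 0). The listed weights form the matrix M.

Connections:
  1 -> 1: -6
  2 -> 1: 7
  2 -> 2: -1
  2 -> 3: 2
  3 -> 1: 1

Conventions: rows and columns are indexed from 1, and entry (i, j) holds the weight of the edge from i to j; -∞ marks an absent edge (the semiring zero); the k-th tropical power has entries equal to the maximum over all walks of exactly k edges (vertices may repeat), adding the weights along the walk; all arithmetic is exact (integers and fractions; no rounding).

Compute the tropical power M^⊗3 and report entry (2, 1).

M^⊗2:
  [-12, -∞, -∞]
  [6, -2, 1]
  [-5, -∞, -∞]
M^⊗3:
  [-18, -∞, -∞]
  [5, -3, 0]
  [-11, -∞, -∞]
Key observation: the optimum is the walk 2->2->2->1, with weight (-1) + (-1) + 7 = 5.
Optimal value attained by: walk 2->2->2->1.
Answer: (M^⊗3)[2][1] = 5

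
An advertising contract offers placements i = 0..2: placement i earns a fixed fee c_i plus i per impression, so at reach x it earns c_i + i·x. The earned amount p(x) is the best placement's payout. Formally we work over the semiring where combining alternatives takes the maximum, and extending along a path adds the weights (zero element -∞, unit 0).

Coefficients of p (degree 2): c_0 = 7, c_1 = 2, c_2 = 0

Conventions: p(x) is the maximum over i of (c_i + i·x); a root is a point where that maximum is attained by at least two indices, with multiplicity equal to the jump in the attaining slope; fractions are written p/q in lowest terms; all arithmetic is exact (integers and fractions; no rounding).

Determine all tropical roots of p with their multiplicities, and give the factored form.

hull edge (i=0, c=7) to (i=2, c=0): slope -7/2, span 2
Factored form: p(x) = 0 ⊗ (x ⊕ 7/2) ⊗ (x ⊕ 7/2)
Answer: roots = 7/2 (mult 2)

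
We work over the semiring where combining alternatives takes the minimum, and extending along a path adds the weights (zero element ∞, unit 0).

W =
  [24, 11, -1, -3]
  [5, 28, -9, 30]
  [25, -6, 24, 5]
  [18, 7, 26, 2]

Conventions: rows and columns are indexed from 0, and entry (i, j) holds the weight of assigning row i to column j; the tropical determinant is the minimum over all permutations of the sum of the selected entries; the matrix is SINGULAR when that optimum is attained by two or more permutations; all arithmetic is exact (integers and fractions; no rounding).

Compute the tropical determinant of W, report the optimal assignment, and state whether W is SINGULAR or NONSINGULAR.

σ = (0, 1, 2, 3): 24 + 28 + 24 + 2 = 78
σ = (0, 1, 3, 2): 24 + 28 + 5 + 26 = 83
σ = (0, 2, 1, 3): 24 + (-9) + (-6) + 2 = 11
σ = (0, 2, 3, 1): 24 + (-9) + 5 + 7 = 27
σ = (0, 3, 1, 2): 24 + 30 + (-6) + 26 = 74
σ = (0, 3, 2, 1): 24 + 30 + 24 + 7 = 85
σ = (1, 0, 2, 3): 11 + 5 + 24 + 2 = 42
σ = (1, 0, 3, 2): 11 + 5 + 5 + 26 = 47
σ = (1, 2, 0, 3): 11 + (-9) + 25 + 2 = 29
σ = (1, 2, 3, 0): 11 + (-9) + 5 + 18 = 25
σ = (1, 3, 0, 2): 11 + 30 + 25 + 26 = 92
σ = (1, 3, 2, 0): 11 + 30 + 24 + 18 = 83
σ = (2, 0, 1, 3): (-1) + 5 + (-6) + 2 = 0
σ = (2, 0, 3, 1): (-1) + 5 + 5 + 7 = 16
σ = (2, 1, 0, 3): (-1) + 28 + 25 + 2 = 54
σ = (2, 1, 3, 0): (-1) + 28 + 5 + 18 = 50
σ = (2, 3, 0, 1): (-1) + 30 + 25 + 7 = 61
σ = (2, 3, 1, 0): (-1) + 30 + (-6) + 18 = 41
σ = (3, 0, 1, 2): (-3) + 5 + (-6) + 26 = 22
σ = (3, 0, 2, 1): (-3) + 5 + 24 + 7 = 33
σ = (3, 1, 0, 2): (-3) + 28 + 25 + 26 = 76
σ = (3, 1, 2, 0): (-3) + 28 + 24 + 18 = 67
σ = (3, 2, 0, 1): (-3) + (-9) + 25 + 7 = 20
σ = (3, 2, 1, 0): (-3) + (-9) + (-6) + 18 = 0
Optimal value attained by: σ = (2, 0, 1, 3).
Answer: det⊕(W) = 0; verdict: SINGULAR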